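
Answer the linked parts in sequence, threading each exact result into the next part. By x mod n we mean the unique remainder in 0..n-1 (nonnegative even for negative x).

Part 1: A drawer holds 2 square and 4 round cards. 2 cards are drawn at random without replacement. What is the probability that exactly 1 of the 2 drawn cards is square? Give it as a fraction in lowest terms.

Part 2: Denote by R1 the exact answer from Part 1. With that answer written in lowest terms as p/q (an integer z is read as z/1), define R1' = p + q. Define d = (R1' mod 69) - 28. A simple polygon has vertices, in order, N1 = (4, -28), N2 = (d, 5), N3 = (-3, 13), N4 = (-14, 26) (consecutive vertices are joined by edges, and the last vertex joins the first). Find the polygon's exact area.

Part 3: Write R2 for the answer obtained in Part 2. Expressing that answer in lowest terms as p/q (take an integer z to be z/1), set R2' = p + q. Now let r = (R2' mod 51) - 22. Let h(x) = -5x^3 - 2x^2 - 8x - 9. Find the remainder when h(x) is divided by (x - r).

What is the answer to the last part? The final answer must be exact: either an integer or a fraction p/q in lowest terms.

8439

Part 1: total draws C(6,2) = 15; favorable C(2,1)*C(4,1) = 8; P = 8/15; answer 8/15
Part 2: R1 = 8/15; threaded value p + q = 23; d = -5; cross terms: (4*5 - -5*-28)=-120, (-5*13 - -3*5)=-50, (-3*26 - -14*13)=104, (-14*-28 - 4*26)=288; twice the area = |222| = 222; area = 111; answer 111
Part 3: R2 = 111; threaded value p + q = 112; r = -12; remainder = value at the root: -5*(-12)^3 - 2*(-12)^2 - 8*(-12)^1 - 9 = (8640) + (-288) + (96) + (-9) = 8439; answer 8439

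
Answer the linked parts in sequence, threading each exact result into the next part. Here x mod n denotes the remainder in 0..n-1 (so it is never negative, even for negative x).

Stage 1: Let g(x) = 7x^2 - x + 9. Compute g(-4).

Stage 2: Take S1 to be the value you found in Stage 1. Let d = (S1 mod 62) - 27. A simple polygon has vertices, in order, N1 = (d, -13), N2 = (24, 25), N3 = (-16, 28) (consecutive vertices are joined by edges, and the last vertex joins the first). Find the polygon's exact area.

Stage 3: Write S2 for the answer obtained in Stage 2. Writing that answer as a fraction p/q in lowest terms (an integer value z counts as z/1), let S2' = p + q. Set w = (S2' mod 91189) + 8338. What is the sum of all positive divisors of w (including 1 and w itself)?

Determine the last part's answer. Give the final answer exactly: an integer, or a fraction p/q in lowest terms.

20160

Stage 1: 7*(-4)^2 - 1*(-4)^1 + 9 = (112) + (4) + (9) = 125; answer 125
Stage 2: S1 = 125; d = -26; cross terms: (-26*25 - 24*-13)=-338, (24*28 - -16*25)=1072, (-16*-13 - -26*28)=936; twice the area = |1670| = 1670; area = 835; answer 835
Stage 3: S2 = 835; threaded value p + q = 836; w = 9174; 9174 = 2 * 3 * 11 * 139; sigma = (1 + 2) * (1 + 3) * (1 + 11) * (1 + 139) = 3 * 4 * 12 * 140 = 20160; answer 20160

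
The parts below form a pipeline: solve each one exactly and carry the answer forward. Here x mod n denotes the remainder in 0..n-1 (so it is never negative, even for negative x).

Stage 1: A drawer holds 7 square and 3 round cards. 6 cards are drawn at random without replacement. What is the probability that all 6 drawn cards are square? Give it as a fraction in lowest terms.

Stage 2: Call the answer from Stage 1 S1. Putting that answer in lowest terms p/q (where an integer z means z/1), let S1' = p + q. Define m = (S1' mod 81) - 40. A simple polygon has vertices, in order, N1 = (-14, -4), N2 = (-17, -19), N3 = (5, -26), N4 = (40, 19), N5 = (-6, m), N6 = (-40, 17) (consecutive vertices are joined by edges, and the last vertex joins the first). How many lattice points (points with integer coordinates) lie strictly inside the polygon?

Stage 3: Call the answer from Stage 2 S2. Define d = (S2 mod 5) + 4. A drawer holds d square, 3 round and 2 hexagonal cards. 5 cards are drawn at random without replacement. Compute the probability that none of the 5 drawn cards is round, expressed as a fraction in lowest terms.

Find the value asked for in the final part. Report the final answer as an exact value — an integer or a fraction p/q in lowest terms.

28/143

Stage 1: total draws C(10,6) = 210; favorable C(7,6) = 7; P = 1/30; answer 1/30
Stage 2: S1 = 1/30; threaded value p + q = 31; m = -9; cross terms: (-14*-19 - -17*-4)=198, (-17*-26 - 5*-19)=537, (5*19 - 40*-26)=1135, (40*-9 - -6*19)=-246, (-6*17 - -40*-9)=-462, (-40*-4 - -14*17)=398; twice the area = |1560| = 1560; area = 780; boundary points = 3 + 1 + 5 + 2 + 2 + 1 = 14; strictly interior points = area - boundary/2 + 1 = 774; answer 774
Stage 3: S2 = 774; d = 8; total draws C(13,5) = 1287; favorable C(10,5) = 252; P = 28/143; answer 28/143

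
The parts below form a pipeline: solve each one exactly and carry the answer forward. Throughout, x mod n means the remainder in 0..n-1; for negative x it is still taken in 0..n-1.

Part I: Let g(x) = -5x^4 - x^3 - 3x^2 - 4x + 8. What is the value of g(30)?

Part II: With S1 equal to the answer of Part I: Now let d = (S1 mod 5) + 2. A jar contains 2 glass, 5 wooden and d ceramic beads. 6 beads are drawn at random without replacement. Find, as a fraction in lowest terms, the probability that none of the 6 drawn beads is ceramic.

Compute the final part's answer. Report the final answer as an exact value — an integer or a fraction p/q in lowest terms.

Part I: -5*(30)^4 - 1*(30)^3 - 3*(30)^2 - 4*(30)^1 + 8 = (-4050000) + (-27000) + (-2700) + (-120) + (8) = -4079812; answer -4079812
Part II: S1 = -4079812; d = 5; total draws C(12,6) = 924; favorable C(7,6) = 7; P = 1/132; answer 1/132

1/132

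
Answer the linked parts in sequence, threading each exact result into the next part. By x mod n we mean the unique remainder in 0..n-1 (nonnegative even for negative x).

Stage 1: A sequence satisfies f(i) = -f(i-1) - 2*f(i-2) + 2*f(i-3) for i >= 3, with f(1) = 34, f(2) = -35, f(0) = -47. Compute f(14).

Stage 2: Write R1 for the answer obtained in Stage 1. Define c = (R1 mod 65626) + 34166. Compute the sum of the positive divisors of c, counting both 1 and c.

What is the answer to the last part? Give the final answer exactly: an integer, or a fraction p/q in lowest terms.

46224

Stage 1: f(3) = -1*(-35) - 2*(34) + 2*(-47) = -127; iterating: f(3)=-127, f(4)=265, f(5)=-81, f(6)=-703, f(7)=1395, f(8)=-151, f(9)=-4045, f(10)=7137, f(11)=651, f(12)=-23015, f(13)=35987, f(14)=11345; answer 11345
Stage 2: R1 = 11345; c = 45511; 45511 = 71 * 641; sigma = (1 + 71) * (1 + 641) = 72 * 642 = 46224; answer 46224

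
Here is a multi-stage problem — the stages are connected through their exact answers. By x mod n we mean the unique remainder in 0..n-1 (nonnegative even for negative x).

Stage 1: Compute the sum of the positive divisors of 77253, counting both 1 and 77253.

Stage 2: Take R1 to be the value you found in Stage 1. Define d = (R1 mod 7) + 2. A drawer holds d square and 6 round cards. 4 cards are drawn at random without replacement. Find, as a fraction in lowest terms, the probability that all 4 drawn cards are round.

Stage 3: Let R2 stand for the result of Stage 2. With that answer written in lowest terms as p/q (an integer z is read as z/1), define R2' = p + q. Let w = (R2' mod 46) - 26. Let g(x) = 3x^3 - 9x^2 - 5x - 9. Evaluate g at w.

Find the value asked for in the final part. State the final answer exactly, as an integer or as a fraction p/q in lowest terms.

Stage 1: 77253 = 3 * 11 * 2341; sigma = (1 + 3) * (1 + 11) * (1 + 2341) = 4 * 12 * 2342 = 112416; answer 112416
Stage 2: R1 = 112416; d = 5; total draws C(11,4) = 330; favorable C(6,4) = 15; P = 1/22; answer 1/22
Stage 3: R2 = 1/22; threaded value p + q = 23; w = -3; 3*(-3)^3 - 9*(-3)^2 - 5*(-3)^1 - 9 = (-81) + (-81) + (15) + (-9) = -156; answer -156

-156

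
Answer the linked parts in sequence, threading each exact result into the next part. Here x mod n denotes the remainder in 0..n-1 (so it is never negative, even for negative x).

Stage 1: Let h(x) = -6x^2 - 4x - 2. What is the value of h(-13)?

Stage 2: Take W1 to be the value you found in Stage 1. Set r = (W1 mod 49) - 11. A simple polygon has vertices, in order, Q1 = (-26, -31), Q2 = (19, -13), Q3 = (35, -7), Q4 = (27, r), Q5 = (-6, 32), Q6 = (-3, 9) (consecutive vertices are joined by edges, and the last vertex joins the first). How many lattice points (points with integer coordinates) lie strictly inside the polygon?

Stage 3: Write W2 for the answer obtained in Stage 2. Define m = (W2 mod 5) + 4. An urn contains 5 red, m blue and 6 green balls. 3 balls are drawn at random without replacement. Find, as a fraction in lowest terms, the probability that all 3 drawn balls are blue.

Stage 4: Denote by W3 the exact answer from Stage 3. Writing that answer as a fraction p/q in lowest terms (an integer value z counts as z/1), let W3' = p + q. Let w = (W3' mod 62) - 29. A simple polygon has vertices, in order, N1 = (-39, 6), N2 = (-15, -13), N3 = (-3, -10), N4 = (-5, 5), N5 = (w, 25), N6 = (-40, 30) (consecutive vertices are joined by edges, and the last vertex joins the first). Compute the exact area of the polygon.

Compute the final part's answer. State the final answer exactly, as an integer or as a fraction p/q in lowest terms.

1274

Stage 1: -6*(-13)^2 - 4*(-13)^1 - 2 = (-1014) + (52) + (-2) = -964; answer -964
Stage 2: W1 = -964; r = 5; cross terms: (-26*-13 - 19*-31)=927, (19*-7 - 35*-13)=322, (35*5 - 27*-7)=364, (27*32 - -6*5)=894, (-6*9 - -3*32)=42, (-3*-31 - -26*9)=327; twice the area = |2876| = 2876; area = 1438; boundary points = 9 + 2 + 4 + 3 + 1 + 1 = 20; strictly interior points = area - boundary/2 + 1 = 1429; answer 1429
Stage 3: W2 = 1429; m = 8; total draws C(19,3) = 969; favorable C(8,3) = 56; P = 56/969; answer 56/969
Stage 4: W3 = 56/969; threaded value p + q = 1025; w = 4; cross terms: (-39*-13 - -15*6)=597, (-15*-10 - -3*-13)=111, (-3*5 - -5*-10)=-65, (-5*25 - 4*5)=-145, (4*30 - -40*25)=1120, (-40*6 - -39*30)=930; twice the area = |2548| = 2548; area = 1274; answer 1274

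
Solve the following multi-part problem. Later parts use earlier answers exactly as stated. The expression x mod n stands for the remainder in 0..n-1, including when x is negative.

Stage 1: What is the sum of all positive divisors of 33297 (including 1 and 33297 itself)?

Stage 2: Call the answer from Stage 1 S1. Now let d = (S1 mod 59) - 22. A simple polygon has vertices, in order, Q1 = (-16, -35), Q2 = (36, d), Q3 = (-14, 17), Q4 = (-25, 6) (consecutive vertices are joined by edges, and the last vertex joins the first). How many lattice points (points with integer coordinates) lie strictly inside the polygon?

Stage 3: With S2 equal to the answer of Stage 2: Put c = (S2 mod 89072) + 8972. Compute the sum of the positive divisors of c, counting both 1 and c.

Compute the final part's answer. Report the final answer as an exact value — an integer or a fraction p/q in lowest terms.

Stage 1: 33297 = 3 * 11 * 1009; sigma = (1 + 3) * (1 + 11) * (1 + 1009) = 4 * 12 * 1010 = 48480; answer 48480
Stage 2: S1 = 48480; d = 19; cross terms: (-16*19 - 36*-35)=956, (36*17 - -14*19)=878, (-14*6 - -25*17)=341, (-25*-35 - -16*6)=971; twice the area = |3146| = 3146; area = 1573; boundary points = 2 + 2 + 11 + 1 = 16; strictly interior points = area - boundary/2 + 1 = 1566; answer 1566
Stage 3: S2 = 1566; c = 10538; 10538 = 2 * 11 * 479; sigma = (1 + 2) * (1 + 11) * (1 + 479) = 3 * 12 * 480 = 17280; answer 17280

17280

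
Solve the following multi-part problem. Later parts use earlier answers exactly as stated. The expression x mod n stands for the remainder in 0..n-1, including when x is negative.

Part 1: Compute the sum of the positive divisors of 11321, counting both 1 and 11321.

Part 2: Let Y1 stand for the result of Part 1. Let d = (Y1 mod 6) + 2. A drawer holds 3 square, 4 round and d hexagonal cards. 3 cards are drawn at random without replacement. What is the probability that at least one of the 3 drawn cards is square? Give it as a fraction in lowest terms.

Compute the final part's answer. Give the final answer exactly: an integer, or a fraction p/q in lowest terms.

16/21

Part 1: 11321 is prime, so its only divisors are 1 and 11321; sigma = 1 + 11321 = 11322; answer 11322
Part 2: Y1 = 11322; d = 2; total draws C(9,3) = 84; complement C(6,3) = 20; favorable 84 - 20 = 64; P = 16/21; answer 16/21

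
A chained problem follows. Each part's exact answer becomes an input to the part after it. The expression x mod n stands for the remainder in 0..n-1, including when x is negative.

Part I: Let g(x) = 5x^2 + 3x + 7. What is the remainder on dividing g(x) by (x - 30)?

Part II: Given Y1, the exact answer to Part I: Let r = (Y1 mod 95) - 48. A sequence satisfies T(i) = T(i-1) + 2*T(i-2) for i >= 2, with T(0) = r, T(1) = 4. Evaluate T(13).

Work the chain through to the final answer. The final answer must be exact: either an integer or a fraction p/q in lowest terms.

-19106

Part I: remainder = value at the root: 5*(30)^2 + 3*(30)^1 + 7 = (4500) + (90) + (7) = 4597; answer 4597
Part II: Y1 = 4597; r = -11; T(2) = 1*(4) + 2*(-11) = -18; iterating: T(2)=-18, T(3)=-10, T(4)=-46, T(5)=-66, T(6)=-158, T(7)=-290, T(8)=-606, T(9)=-1186, T(10)=-2398, T(11)=-4770, T(12)=-9566, T(13)=-19106; answer -19106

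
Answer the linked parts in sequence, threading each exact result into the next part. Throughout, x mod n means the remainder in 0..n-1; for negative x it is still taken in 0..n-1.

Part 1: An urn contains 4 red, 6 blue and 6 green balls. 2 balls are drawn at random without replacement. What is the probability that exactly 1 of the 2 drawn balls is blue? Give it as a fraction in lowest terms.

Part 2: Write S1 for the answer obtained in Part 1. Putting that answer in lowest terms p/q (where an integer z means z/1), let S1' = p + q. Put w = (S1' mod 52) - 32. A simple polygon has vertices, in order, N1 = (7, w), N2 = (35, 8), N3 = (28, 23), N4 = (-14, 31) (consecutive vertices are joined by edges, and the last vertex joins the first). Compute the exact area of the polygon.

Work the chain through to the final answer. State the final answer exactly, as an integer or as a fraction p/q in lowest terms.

Part 1: total draws C(16,2) = 120; favorable C(6,1)*C(10,1) = 60; P = 1/2; answer 1/2
Part 2: S1 = 1/2; threaded value p + q = 3; w = -29; cross terms: (7*8 - 35*-29)=1071, (35*23 - 28*8)=581, (28*31 - -14*23)=1190, (-14*-29 - 7*31)=189; twice the area = |3031| = 3031; area = 3031/2; answer 3031/2

3031/2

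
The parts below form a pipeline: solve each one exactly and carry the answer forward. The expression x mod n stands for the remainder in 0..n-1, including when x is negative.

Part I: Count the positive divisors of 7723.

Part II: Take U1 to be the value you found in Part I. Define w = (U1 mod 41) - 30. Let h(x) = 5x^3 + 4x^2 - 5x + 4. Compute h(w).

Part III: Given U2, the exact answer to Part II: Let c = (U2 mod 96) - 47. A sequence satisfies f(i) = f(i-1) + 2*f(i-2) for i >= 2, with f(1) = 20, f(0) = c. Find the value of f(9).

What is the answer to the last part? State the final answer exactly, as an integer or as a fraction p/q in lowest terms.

9030

Part I: 7723 is prime, so its only divisors are 1 and 7723; count = 2; answer 2
Part II: U1 = 2; w = -28; 5*(-28)^3 + 4*(-28)^2 - 5*(-28)^1 + 4 = (-109760) + (3136) + (140) + (4) = -106480; answer -106480
Part III: U2 = -106480; c = 33; f(2) = 1*(20) + 2*(33) = 86; iterating: f(2)=86, f(3)=126, f(4)=298, f(5)=550, f(6)=1146, f(7)=2246, f(8)=4538, f(9)=9030; answer 9030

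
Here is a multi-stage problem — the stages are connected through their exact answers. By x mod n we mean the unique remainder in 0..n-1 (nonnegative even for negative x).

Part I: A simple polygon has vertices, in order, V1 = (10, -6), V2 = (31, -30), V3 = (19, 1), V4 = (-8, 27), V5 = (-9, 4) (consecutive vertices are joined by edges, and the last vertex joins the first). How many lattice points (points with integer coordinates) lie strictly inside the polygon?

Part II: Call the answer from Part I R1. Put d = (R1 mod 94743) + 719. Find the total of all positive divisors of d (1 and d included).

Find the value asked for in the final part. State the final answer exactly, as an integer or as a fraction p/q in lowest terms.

1408

Part I: cross terms: (10*-30 - 31*-6)=-114, (31*1 - 19*-30)=601, (19*27 - -8*1)=521, (-8*4 - -9*27)=211, (-9*-6 - 10*4)=14; twice the area = |1233| = 1233; area = 1233/2; boundary points = 3 + 1 + 1 + 1 + 1 = 7; strictly interior points = area - boundary/2 + 1 = 614; answer 614
Part II: R1 = 614; d = 1333; 1333 = 31 * 43; sigma = (1 + 31) * (1 + 43) = 32 * 44 = 1408; answer 1408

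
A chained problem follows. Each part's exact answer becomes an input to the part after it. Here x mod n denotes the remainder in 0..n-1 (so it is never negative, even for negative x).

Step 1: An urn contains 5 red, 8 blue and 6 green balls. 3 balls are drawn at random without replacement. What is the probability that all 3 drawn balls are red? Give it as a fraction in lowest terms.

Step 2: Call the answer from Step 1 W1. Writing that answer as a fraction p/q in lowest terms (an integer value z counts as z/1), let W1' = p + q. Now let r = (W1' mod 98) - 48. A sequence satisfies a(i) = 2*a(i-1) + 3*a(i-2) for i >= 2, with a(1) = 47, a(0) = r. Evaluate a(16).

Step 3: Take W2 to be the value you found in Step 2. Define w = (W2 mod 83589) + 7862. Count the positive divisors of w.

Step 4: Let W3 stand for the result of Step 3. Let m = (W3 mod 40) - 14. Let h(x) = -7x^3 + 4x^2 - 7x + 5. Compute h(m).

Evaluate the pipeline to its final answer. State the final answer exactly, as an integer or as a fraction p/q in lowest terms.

Step 1: total draws C(19,3) = 969; favorable C(5,3) = 10; P = 10/969; answer 10/969
Step 2: W1 = 10/969; threaded value p + q = 979; r = 49; a(2) = 2*(47) + 3*(49) = 241; iterating: a(2)=241, a(3)=623, a(4)=1969, a(5)=5807, a(6)=17521, a(7)=52463, a(8)=157489, a(9)=472367, a(10)=1417201, a(11)=4251503, a(12)=12754609, a(13)=38263727, a(14)=114791281, a(15)=344373743, a(16)=1033121329; answer 1033121329
Step 3: W2 = 1033121329; w = 52740; 52740 = 2^2 * 3^2 * 5 * 293; number of divisors = (2+1) * (2+1) * (1+1) * (1+1) = 36; answer 36
Step 4: W3 = 36; m = 22; -7*(22)^3 + 4*(22)^2 - 7*(22)^1 + 5 = (-74536) + (1936) + (-154) + (5) = -72749; answer -72749

-72749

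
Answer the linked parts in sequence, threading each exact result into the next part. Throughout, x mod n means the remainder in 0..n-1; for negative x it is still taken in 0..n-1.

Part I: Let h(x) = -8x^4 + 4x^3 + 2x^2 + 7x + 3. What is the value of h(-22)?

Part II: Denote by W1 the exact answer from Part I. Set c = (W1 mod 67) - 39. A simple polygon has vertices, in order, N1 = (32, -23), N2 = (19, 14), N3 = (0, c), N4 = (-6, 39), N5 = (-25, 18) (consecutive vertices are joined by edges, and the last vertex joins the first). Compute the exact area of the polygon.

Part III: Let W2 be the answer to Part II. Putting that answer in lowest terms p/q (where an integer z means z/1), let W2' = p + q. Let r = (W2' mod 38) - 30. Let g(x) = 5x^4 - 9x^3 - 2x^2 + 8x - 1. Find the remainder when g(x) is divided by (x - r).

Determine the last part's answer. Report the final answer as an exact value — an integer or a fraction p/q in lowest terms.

3269055

Part I: -8*(-22)^4 + 4*(-22)^3 + 2*(-22)^2 + 7*(-22)^1 + 3 = (-1874048) + (-42592) + (968) + (-154) + (3) = -1915823; answer -1915823
Part II: W1 = -1915823; c = 3; cross terms: (32*14 - 19*-23)=885, (19*3 - 0*14)=57, (0*39 - -6*3)=18, (-6*18 - -25*39)=867, (-25*-23 - 32*18)=-1; twice the area = |1826| = 1826; area = 913; answer 913
Part III: W2 = 913; threaded value p + q = 914; r = -28; remainder = value at the root: 5*(-28)^4 - 9*(-28)^3 - 2*(-28)^2 + 8*(-28)^1 - 1 = (3073280) + (197568) + (-1568) + (-224) + (-1) = 3269055; answer 3269055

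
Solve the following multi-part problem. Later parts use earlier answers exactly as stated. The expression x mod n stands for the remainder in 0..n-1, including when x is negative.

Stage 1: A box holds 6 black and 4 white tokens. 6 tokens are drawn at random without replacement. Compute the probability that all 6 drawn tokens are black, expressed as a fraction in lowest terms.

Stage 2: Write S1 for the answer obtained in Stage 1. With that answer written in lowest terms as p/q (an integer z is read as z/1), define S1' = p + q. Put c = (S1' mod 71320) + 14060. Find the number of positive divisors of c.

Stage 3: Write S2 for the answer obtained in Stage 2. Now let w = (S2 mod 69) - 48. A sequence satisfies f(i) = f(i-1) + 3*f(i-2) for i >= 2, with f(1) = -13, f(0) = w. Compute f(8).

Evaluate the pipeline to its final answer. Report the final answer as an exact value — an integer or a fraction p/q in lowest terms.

-14461

Stage 1: total draws C(10,6) = 210; favorable C(6,6) = 1; P = 1/210; answer 1/210
Stage 2: S1 = 1/210; threaded value p + q = 211; c = 14271; 14271 = 3 * 67 * 71; number of divisors = (1+1) * (1+1) * (1+1) = 8; answer 8
Stage 3: S2 = 8; w = -40; f(2) = 1*(-13) + 3*(-40) = -133; iterating: f(2)=-133, f(3)=-172, f(4)=-571, f(5)=-1087, f(6)=-2800, f(7)=-6061, f(8)=-14461; answer -14461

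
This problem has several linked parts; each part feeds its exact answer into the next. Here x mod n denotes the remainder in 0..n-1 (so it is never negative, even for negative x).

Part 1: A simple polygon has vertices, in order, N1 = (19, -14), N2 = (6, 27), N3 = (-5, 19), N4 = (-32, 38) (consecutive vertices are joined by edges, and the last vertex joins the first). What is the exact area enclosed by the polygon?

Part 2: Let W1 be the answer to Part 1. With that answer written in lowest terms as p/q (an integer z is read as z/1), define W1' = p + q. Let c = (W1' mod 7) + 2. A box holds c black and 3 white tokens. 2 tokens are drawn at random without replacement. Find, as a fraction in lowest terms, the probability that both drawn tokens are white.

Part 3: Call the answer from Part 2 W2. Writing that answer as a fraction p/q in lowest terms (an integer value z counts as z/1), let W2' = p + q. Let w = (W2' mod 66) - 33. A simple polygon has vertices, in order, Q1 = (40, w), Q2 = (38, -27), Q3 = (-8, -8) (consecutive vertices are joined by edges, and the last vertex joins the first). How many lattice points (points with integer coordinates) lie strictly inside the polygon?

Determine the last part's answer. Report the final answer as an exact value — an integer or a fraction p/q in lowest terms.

Part 1: cross terms: (19*27 - 6*-14)=597, (6*19 - -5*27)=249, (-5*38 - -32*19)=418, (-32*-14 - 19*38)=-274; twice the area = |990| = 990; area = 495; answer 495
Part 2: W1 = 495; threaded value p + q = 496; c = 8; total draws C(11,2) = 55; favorable C(3,2) = 3; P = 3/55; answer 3/55
Part 3: W2 = 3/55; threaded value p + q = 58; w = 25; cross terms: (40*-27 - 38*25)=-2030, (38*-8 - -8*-27)=-520, (-8*25 - 40*-8)=120; twice the area = |-2430| = 2430; area = 1215; boundary points = 2 + 1 + 3 = 6; strictly interior points = area - boundary/2 + 1 = 1213; answer 1213

1213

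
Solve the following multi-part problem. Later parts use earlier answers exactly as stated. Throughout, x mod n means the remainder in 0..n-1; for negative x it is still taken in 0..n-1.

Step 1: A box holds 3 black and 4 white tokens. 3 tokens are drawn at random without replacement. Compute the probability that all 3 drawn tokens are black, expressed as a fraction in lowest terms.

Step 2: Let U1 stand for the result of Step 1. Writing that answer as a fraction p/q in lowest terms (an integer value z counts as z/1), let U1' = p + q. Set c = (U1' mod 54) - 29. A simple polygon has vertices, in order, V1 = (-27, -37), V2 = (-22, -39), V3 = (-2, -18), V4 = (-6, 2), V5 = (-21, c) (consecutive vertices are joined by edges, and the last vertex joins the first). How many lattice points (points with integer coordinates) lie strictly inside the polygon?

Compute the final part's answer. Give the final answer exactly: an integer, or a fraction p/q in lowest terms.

Step 1: total draws C(7,3) = 35; favorable C(3,3) = 1; P = 1/35; answer 1/35
Step 2: U1 = 1/35; threaded value p + q = 36; c = 7; cross terms: (-27*-39 - -22*-37)=239, (-22*-18 - -2*-39)=318, (-2*2 - -6*-18)=-112, (-6*7 - -21*2)=0, (-21*-37 - -27*7)=966; twice the area = |1411| = 1411; area = 1411/2; boundary points = 1 + 1 + 4 + 5 + 2 = 13; strictly interior points = area - boundary/2 + 1 = 700; answer 700

700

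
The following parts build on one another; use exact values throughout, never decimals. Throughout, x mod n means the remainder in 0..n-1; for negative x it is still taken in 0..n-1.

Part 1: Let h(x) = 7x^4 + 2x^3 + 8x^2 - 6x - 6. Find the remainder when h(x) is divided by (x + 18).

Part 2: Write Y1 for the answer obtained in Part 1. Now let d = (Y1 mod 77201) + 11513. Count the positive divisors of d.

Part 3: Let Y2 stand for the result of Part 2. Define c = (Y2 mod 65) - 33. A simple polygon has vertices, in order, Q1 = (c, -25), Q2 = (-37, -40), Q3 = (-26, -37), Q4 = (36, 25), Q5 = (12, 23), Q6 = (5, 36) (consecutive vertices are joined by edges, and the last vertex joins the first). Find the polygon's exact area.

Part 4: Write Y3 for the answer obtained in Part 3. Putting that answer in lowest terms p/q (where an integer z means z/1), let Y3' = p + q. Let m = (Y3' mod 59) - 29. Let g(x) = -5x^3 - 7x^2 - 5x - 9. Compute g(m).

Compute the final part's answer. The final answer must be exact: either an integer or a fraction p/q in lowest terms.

Part 1: remainder = value at the root: 7*(-18)^4 + 2*(-18)^3 + 8*(-18)^2 - 6*(-18)^1 - 6 = (734832) + (-11664) + (2592) + (108) + (-6) = 725862; answer 725862
Part 2: Y1 = 725862; d = 42566; 42566 = 2 * 21283; number of divisors = (1+1) * (1+1) = 4; answer 4
Part 3: Y2 = 4; c = -29; cross terms: (-29*-40 - -37*-25)=235, (-37*-37 - -26*-40)=329, (-26*25 - 36*-37)=682, (36*23 - 12*25)=528, (12*36 - 5*23)=317, (5*-25 - -29*36)=919; twice the area = |3010| = 3010; area = 1505; answer 1505
Part 4: Y3 = 1505; threaded value p + q = 1506; m = 2; -5*(2)^3 - 7*(2)^2 - 5*(2)^1 - 9 = (-40) + (-28) + (-10) + (-9) = -87; answer -87

-87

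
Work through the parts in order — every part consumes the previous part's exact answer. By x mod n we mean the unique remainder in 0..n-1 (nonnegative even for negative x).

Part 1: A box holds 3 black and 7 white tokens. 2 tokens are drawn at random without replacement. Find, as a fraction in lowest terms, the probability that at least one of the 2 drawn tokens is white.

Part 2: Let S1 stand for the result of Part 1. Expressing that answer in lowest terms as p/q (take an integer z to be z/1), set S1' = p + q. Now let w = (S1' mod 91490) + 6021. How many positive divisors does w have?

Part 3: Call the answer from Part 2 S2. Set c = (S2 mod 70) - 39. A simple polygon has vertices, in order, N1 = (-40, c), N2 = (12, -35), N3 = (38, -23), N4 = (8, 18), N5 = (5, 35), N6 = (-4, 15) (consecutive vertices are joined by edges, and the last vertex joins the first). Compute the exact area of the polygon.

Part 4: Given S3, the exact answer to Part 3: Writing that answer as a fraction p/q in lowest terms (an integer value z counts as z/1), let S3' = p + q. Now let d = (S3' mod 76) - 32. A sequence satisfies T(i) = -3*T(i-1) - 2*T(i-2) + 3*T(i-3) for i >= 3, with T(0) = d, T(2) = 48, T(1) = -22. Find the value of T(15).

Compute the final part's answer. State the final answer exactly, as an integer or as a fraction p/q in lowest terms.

Part 1: total draws C(10,2) = 45; complement C(3,2) = 3; favorable 45 - 3 = 42; P = 14/15; answer 14/15
Part 2: S1 = 14/15; threaded value p + q = 29; w = 6050; 6050 = 2 * 5^2 * 11^2; number of divisors = (1+1) * (2+1) * (2+1) = 18; answer 18
Part 3: S2 = 18; c = -21; cross terms: (-40*-35 - 12*-21)=1652, (12*-23 - 38*-35)=1054, (38*18 - 8*-23)=868, (8*35 - 5*18)=190, (5*15 - -4*35)=215, (-4*-21 - -40*15)=684; twice the area = |4663| = 4663; area = 4663/2; answer 4663/2
Part 4: S3 = 4663/2; threaded value p + q = 4665; d = -3; T(3) = -3*(48) - 2*(-22) + 3*(-3) = -109; iterating: T(3)=-109, T(4)=165, T(5)=-133, T(6)=-258, T(7)=1535, T(8)=-4488, T(9)=9620, T(10)=-15279, T(11)=13133, T(12)=20019, T(13)=-132160, T(14)=395841, T(15)=-863146; answer -863146

-863146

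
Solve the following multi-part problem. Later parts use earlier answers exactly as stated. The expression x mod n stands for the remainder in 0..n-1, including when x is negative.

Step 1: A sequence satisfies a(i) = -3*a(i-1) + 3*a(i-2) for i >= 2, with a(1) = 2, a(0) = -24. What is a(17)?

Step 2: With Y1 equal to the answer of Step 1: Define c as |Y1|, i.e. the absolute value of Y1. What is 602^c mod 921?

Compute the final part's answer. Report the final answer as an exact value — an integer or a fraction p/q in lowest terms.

913

Step 1: a(2) = -3*(2) + 3*(-24) = -78; iterating: a(2)=-78, a(3)=240, a(4)=-954, a(5)=3582, a(6)=-13608, a(7)=51570, a(8)=-195534, a(9)=741312, a(10)=-2810538, a(11)=10655550, a(12)=-40398264, a(13)=153161442, a(14)=-580679118, a(15)=2201521680, a(16)=-8346602394, a(17)=31644372222; answer 31644372222
Step 2: Y1 = 31644372222; c = 31644372222; squarings mod 921: 602^1=602, 602^2=451, 602^4=781, 602^8=259, 602^16=769, 602^32=79, 602^64=715, 602^128=70, 602^256=295, 602^512=451, 602^1024=781, 602^2048=259, 602^4096=769, 602^8192=79, 602^16384=715, 602^32768=70, 602^65536=295, 602^131072=451, 602^262144=781, 602^524288=259, 602^1048576=769, 602^2097152=79, 602^4194304=715, 602^8388608=70, 602^16777216=295, 602^33554432=451, 602^67108864=781, 602^134217728=259, 602^268435456=769, 602^536870912=79, 602^1073741824=715, 602^2147483648=70, 602^4294967296=295, 602^8589934592=451, 602^17179869184=781; 602^31644372222 = 602^2 * 602^4 * 602^8 * 602^16 * 602^32 * 602^64 * 602^128 * 602^1024 * 602^2048 * 602^16384 * 602^32768 * 602^131072 * 602^262144 * 602^2097152 * 602^33554432 * 602^67108864 * 602^134217728 * 602^268435456 * 602^1073741824 * 602^4294967296 * 602^8589934592 * 602^17179869184 = 913 (mod 921); answer 913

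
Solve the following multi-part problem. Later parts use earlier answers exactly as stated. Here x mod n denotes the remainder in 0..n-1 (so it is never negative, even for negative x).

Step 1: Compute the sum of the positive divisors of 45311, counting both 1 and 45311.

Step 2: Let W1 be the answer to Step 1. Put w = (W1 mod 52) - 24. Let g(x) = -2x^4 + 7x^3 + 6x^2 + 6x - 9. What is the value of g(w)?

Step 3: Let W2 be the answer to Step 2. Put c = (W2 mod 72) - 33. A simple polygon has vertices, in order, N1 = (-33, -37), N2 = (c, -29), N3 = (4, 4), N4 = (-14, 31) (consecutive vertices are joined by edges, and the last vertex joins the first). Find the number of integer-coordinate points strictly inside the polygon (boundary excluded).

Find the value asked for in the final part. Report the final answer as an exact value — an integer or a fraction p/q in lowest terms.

2007

Step 1: 45311 = 7 * 6473; sigma = (1 + 7) * (1 + 6473) = 8 * 6474 = 51792; answer 51792
Step 2: W1 = 51792; w = -24; -2*(-24)^4 + 7*(-24)^3 + 6*(-24)^2 + 6*(-24)^1 - 9 = (-663552) + (-96768) + (3456) + (-144) + (-9) = -757017; answer -757017
Step 3: W2 = -757017; c = 30; cross terms: (-33*-29 - 30*-37)=2067, (30*4 - 4*-29)=236, (4*31 - -14*4)=180, (-14*-37 - -33*31)=1541; twice the area = |4024| = 4024; area = 2012; boundary points = 1 + 1 + 9 + 1 = 12; strictly interior points = area - boundary/2 + 1 = 2007; answer 2007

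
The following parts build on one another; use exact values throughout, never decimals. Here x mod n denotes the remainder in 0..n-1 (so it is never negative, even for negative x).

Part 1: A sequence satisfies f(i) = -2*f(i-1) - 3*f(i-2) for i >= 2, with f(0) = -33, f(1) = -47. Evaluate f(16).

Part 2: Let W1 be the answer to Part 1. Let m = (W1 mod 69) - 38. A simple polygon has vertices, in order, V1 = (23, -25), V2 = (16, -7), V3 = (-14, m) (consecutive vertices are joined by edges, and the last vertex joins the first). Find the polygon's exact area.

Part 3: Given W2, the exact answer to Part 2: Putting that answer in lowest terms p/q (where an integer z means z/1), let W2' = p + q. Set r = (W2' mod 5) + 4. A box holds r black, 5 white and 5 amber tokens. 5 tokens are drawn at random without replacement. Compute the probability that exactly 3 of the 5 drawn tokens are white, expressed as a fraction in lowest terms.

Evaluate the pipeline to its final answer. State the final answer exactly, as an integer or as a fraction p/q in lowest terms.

180/1001

Part 1: f(2) = -2*(-47) - 3*(-33) = 193; iterating: f(2)=193, f(3)=-245, f(4)=-89, f(5)=913, f(6)=-1559, f(7)=379, f(8)=3919, f(9)=-8975, f(10)=6193, f(11)=14539, f(12)=-47657, f(13)=51697, f(14)=39577, f(15)=-234245, f(16)=349759; answer 349759
Part 2: W1 = 349759; m = 29; cross terms: (23*-7 - 16*-25)=239, (16*29 - -14*-7)=366, (-14*-25 - 23*29)=-317; twice the area = |288| = 288; area = 144; answer 144
Part 3: W2 = 144; threaded value p + q = 145; r = 4; total draws C(14,5) = 2002; favorable C(5,3)*C(9,2) = 360; P = 180/1001; answer 180/1001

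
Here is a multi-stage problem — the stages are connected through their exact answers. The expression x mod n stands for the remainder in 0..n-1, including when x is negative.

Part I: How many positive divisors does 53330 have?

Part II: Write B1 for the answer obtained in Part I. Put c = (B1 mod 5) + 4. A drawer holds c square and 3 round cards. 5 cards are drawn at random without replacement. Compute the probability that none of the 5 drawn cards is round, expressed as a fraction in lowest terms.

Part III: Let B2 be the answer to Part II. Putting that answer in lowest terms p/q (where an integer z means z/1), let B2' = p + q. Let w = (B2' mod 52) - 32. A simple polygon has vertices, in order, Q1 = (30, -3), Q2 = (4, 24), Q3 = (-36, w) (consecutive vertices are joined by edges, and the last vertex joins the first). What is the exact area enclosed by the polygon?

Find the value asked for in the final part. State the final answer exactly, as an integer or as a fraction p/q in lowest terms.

1099

Part I: 53330 = 2 * 5 * 5333; number of divisors = (1+1) * (1+1) * (1+1) = 8; answer 8
Part II: B1 = 8; c = 7; total draws C(10,5) = 252; favorable C(7,5) = 21; P = 1/12; answer 1/12
Part III: B2 = 1/12; threaded value p + q = 13; w = -19; cross terms: (30*24 - 4*-3)=732, (4*-19 - -36*24)=788, (-36*-3 - 30*-19)=678; twice the area = |2198| = 2198; area = 1099; answer 1099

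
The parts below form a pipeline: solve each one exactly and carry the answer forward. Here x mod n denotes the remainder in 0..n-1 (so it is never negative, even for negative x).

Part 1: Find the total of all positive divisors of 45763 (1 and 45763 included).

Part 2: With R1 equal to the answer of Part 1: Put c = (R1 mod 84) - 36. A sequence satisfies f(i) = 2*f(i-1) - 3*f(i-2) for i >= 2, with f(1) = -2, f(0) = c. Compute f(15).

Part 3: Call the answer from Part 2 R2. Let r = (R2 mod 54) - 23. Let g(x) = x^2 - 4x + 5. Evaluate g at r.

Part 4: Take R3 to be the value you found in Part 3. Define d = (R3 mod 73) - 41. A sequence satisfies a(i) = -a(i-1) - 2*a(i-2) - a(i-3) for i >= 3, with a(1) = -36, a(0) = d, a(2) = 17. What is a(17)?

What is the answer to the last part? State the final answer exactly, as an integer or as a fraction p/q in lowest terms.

4884

Part 1: 45763 is prime, so its only divisors are 1 and 45763; sigma = 1 + 45763 = 45764; answer 45764
Part 2: R1 = 45764; c = 32; f(2) = 2*(-2) - 3*(32) = -100; iterating: f(2)=-100, f(3)=-194, f(4)=-88, f(5)=406, f(6)=1076, f(7)=934, f(8)=-1360, f(9)=-5522, f(10)=-6964, f(11)=2638, f(12)=26168, f(13)=44422, f(14)=10340, f(15)=-112586; answer -112586
Part 3: R2 = -112586; r = -19; 1*(-19)^2 - 4*(-19)^1 + 5 = (361) + (76) + (5) = 442; answer 442
Part 4: R3 = 442; d = -37; a(3) = -1*(17) - 2*(-36) - 1*(-37) = 92; iterating: a(3)=92, a(4)=-90, a(5)=-111, a(6)=199, a(7)=113, a(8)=-400, a(9)=-25, a(10)=712, a(11)=-262, a(12)=-1137, a(13)=949, a(14)=1587, a(15)=-2348, a(16)=-1775, a(17)=4884; answer 4884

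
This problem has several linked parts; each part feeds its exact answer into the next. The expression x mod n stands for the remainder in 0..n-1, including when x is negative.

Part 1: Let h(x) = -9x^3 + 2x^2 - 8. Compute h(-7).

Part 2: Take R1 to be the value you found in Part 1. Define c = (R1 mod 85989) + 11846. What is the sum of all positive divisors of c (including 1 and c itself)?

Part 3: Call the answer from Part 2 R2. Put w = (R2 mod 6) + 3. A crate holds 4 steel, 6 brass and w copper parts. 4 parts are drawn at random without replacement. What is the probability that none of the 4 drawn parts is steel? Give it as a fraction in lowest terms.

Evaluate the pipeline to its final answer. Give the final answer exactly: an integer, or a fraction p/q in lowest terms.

Part 1: -9*(-7)^3 + 2*(-7)^2 - 8 = (3087) + (98) + (-8) = 3177; answer 3177
Part 2: R1 = 3177; c = 15023; 15023 = 83 * 181; sigma = (1 + 83) * (1 + 181) = 84 * 182 = 15288; answer 15288
Part 3: R2 = 15288; w = 3; total draws C(13,4) = 715; favorable C(9,4) = 126; P = 126/715; answer 126/715

126/715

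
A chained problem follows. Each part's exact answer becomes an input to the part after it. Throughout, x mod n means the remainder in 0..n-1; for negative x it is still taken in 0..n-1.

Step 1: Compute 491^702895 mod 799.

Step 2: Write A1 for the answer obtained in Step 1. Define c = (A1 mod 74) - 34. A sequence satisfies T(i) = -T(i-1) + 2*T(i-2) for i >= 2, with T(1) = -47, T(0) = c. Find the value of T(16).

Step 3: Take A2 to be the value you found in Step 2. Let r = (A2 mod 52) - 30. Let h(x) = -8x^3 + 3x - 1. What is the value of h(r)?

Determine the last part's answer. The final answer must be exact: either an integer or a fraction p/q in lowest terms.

-986

Step 1: squarings mod 799: 491^1=491, 491^2=582, 491^4=747, 491^8=307, 491^16=766, 491^32=290, 491^64=205, 491^128=477, 491^256=613, 491^512=239, 491^1024=392, 491^2048=256, 491^4096=18, 491^8192=324, 491^16384=307, 491^32768=766, 491^65536=290, 491^131072=205, 491^262144=477, 491^524288=613; 491^702895 = 491^1 * 491^2 * 491^4 * 491^8 * 491^32 * 491^128 * 491^256 * 491^2048 * 491^4096 * 491^8192 * 491^32768 * 491^131072 * 491^524288 = 314 (mod 799); answer 314
Step 2: A1 = 314; c = -16; T(2) = -1*(-47) + 2*(-16) = 15; iterating: T(2)=15, T(3)=-109, T(4)=139, T(5)=-357, T(6)=635, T(7)=-1349, T(8)=2619, T(9)=-5317, T(10)=10555, T(11)=-21189, T(12)=42299, T(13)=-84677, T(14)=169275, T(15)=-338629, T(16)=677179; answer 677179
Step 3: A2 = 677179; r = 5; -8*(5)^3 + 3*(5)^1 - 1 = (-1000) + (15) + (-1) = -986; answer -986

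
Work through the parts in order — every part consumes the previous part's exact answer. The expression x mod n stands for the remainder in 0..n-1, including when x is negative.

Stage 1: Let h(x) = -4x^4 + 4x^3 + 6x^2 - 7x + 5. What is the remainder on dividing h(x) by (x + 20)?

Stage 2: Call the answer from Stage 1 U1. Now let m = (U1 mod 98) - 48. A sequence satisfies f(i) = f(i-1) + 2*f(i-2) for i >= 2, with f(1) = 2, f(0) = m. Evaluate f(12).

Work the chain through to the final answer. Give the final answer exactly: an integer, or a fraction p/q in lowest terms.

47808

Stage 1: remainder = value at the root: -4*(-20)^4 + 4*(-20)^3 + 6*(-20)^2 - 7*(-20)^1 + 5 = (-640000) + (-32000) + (2400) + (140) + (5) = -669455; answer -669455
Stage 2: U1 = -669455; m = 33; f(2) = 1*(2) + 2*(33) = 68; iterating: f(2)=68, f(3)=72, f(4)=208, f(5)=352, f(6)=768, f(7)=1472, f(8)=3008, f(9)=5952, f(10)=11968, f(11)=23872, f(12)=47808; answer 47808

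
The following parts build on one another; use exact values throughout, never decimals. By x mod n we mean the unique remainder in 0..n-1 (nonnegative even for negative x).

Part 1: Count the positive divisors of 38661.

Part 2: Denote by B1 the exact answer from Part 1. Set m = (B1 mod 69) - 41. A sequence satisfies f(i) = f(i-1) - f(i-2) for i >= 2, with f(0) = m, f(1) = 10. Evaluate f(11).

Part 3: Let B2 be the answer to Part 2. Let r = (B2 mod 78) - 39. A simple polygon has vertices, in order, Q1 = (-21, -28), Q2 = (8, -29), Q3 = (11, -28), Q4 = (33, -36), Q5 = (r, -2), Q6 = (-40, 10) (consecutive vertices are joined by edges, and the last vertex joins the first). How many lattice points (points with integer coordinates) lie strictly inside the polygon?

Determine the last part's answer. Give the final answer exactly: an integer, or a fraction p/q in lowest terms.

Part 1: 38661 = 3 * 7^2 * 263; number of divisors = (1+1) * (2+1) * (1+1) = 12; answer 12
Part 2: B1 = 12; m = -29; f(2) = 1*(10) - 1*(-29) = 39; iterating: f(2)=39, f(3)=29, f(4)=-10, f(5)=-39, f(6)=-29, f(7)=10, f(8)=39, f(9)=29, f(10)=-10, f(11)=-39; answer -39
Part 3: B2 = -39; r = 0; cross terms: (-21*-29 - 8*-28)=833, (8*-28 - 11*-29)=95, (11*-36 - 33*-28)=528, (33*-2 - 0*-36)=-66, (0*10 - -40*-2)=-80, (-40*-28 - -21*10)=1330; twice the area = |2640| = 2640; area = 1320; boundary points = 1 + 1 + 2 + 1 + 4 + 19 = 28; strictly interior points = area - boundary/2 + 1 = 1307; answer 1307

1307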